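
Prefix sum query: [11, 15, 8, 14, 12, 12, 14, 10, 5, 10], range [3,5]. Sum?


Prefix sums: [0, 11, 26, 34, 48, 60, 72, 86, 96, 101, 111]
Sum[3..5] = prefix[6] - prefix[3] = 72 - 34 = 38


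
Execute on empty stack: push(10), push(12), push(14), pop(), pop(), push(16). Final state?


push(10) -> [10]
push(12) -> [10, 12]
push(14) -> [10, 12, 14]
pop() returns 14 -> [10, 12]
pop() returns 12 -> [10]
push(16) -> [10, 16]
Final stack (bottom to top): [10, 16]


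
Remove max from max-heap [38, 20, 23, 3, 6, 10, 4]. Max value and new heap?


Max = 38
Replace root with last, heapify down
Resulting heap: [23, 20, 10, 3, 6, 4]


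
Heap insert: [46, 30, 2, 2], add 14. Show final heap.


Append 14: [46, 30, 2, 2, 14]
Bubble up: no swaps needed
Result: [46, 30, 2, 2, 14]


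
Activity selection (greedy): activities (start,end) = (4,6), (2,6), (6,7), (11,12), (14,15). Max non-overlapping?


Greedy: pick earliest-ending, then skip overlaps.
Selected (4 activities): [(4, 6), (6, 7), (11, 12), (14, 15)]


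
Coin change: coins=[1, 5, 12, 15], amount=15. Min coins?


dp[0]=0; dp[i]=1+min(dp[i-c] for c in coins)
...dp[10]=2, dp[11]=3, dp[12]=1, dp[13]=2, dp[14]=3, dp[15]=1
Minimum coins for 15 = 1


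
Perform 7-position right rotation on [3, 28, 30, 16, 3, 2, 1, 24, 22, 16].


Right rotate by 7: [16, 3, 2, 1, 24, 22, 16, 3, 28, 30]


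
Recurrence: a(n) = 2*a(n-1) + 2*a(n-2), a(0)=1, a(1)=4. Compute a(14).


Build bottom-up:
...a(12)=236224, a(13)=645376, a(14)=2*645376+2*236224=1763200


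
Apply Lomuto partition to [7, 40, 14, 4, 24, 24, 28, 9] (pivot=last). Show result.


Elements <= 9 go left of pivot.
Result: [7, 4, 9, 40, 24, 24, 28, 14], pivot at index 2


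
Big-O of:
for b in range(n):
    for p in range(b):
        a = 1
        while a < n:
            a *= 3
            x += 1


Per nesting level: O(n) * O(n) [triangular over b] * O(log n) = O(n^2 log n)
Complexity: O(n^2 log n)


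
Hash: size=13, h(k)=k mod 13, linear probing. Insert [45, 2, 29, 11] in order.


Insertions: 45->slot 6; 2->slot 2; 29->slot 3; 11->slot 11
Table: [None, None, 2, 29, None, None, 45, None, None, None, None, 11, None]


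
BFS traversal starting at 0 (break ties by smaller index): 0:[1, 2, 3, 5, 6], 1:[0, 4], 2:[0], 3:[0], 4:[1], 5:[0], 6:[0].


BFS queue: start with [0]
Visit order: [0, 1, 2, 3, 5, 6, 4]


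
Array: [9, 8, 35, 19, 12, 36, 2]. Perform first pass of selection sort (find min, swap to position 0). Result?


After one pass: [2, 8, 35, 19, 12, 36, 9]


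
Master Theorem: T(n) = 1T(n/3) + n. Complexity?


a=1, b=3, c=1. log_3(1)=0 < c=1. Case 3: O(n^c) = O(n)
Complexity: O(n)


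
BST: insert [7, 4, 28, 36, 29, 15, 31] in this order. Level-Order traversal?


Root = 7; build tree by BST insertion.
Level-Order traversal: [7, 4, 28, 15, 36, 29, 31]


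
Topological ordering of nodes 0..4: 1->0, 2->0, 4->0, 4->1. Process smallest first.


Kahn's algorithm, process smallest node first
Order: [2, 3, 4, 1, 0]


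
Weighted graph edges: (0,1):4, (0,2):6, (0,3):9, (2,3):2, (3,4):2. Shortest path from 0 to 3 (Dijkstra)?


Dijkstra from 0:
Distances: {0: 0, 1: 4, 2: 6, 3: 8, 4: 10}
Shortest distance to 3 = 8, path = [0, 2, 3]


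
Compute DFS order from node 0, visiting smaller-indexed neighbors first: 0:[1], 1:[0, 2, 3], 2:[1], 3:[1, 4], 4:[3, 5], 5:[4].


DFS stack-based: start with [0]
Visit order: [0, 1, 2, 3, 4, 5]


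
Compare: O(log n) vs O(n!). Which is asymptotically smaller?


logarithmic grows slower than factorial
O(log n) is asymptotically smaller; O(n!) grows faster


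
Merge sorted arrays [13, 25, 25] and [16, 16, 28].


Compare heads, take smaller each step.
Merged: [13, 16, 16, 25, 25, 28]


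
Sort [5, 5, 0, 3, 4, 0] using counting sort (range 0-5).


Count array: [2, 0, 0, 1, 1, 2]
Reconstruct: [0, 0, 3, 4, 5, 5]


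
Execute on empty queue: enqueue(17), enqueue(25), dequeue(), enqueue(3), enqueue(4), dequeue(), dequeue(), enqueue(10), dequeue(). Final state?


enqueue(17) -> [17]
enqueue(25) -> [17, 25]
dequeue() returns 17 -> [25]
enqueue(3) -> [25, 3]
enqueue(4) -> [25, 3, 4]
dequeue() returns 25 -> [3, 4]
dequeue() returns 3 -> [4]
enqueue(10) -> [4, 10]
dequeue() returns 4 -> [10]
Final queue (front to back): [10]


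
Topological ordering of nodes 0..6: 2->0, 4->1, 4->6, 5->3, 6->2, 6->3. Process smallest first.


Kahn's algorithm, process smallest node first
Order: [4, 1, 5, 6, 2, 0, 3]


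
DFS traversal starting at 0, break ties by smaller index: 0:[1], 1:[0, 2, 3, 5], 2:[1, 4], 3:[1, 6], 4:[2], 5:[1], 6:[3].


DFS stack-based: start with [0]
Visit order: [0, 1, 2, 4, 3, 6, 5]


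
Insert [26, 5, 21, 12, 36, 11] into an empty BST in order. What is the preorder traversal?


Root = 26; build tree by BST insertion.
Preorder traversal: [26, 5, 21, 12, 11, 36]


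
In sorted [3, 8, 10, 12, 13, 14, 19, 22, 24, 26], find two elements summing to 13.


Two pointers: lo=0, hi=9
Found pair: (3, 10) summing to 13


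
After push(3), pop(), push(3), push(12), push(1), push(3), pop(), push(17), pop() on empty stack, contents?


push(3) -> [3]
pop() returns 3 -> []
push(3) -> [3]
push(12) -> [3, 12]
push(1) -> [3, 12, 1]
push(3) -> [3, 12, 1, 3]
pop() returns 3 -> [3, 12, 1]
push(17) -> [3, 12, 1, 17]
pop() returns 17 -> [3, 12, 1]
Final stack (bottom to top): [3, 12, 1]


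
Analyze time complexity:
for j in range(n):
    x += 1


Per nesting level: O(n) = O(n)
Complexity: O(n)


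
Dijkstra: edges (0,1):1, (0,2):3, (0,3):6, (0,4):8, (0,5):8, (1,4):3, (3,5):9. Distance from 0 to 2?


Dijkstra from 0:
Distances: {0: 0, 1: 1, 2: 3, 3: 6, 4: 4, 5: 8}
Shortest distance to 2 = 3, path = [0, 2]


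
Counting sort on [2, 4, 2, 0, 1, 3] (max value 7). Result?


Count array: [1, 1, 2, 1, 1, 0, 0, 0]
Reconstruct: [0, 1, 2, 2, 3, 4]


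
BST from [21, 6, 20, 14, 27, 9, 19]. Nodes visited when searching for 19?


BST root = 21
Search for 19: compare at each node
Path: [21, 6, 20, 14, 19]


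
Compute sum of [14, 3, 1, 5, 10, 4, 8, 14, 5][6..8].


Prefix sums: [0, 14, 17, 18, 23, 33, 37, 45, 59, 64]
Sum[6..8] = prefix[9] - prefix[6] = 64 - 37 = 27


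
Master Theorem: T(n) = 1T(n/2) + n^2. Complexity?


a=1, b=2, c=2. log_2(1)=0 < c=2. Case 3: O(n^c) = O(n^2)
Complexity: O(n^2)


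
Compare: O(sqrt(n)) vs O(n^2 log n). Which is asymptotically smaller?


sublinear grows slower than n^2 log n
O(sqrt(n)) is asymptotically smaller; O(n^2 log n) grows faster


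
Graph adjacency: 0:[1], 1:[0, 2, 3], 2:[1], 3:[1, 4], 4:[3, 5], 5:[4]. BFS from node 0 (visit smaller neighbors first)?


BFS queue: start with [0]
Visit order: [0, 1, 2, 3, 4, 5]


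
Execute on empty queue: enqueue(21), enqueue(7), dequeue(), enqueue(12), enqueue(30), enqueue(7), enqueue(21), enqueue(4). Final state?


enqueue(21) -> [21]
enqueue(7) -> [21, 7]
dequeue() returns 21 -> [7]
enqueue(12) -> [7, 12]
enqueue(30) -> [7, 12, 30]
enqueue(7) -> [7, 12, 30, 7]
enqueue(21) -> [7, 12, 30, 7, 21]
enqueue(4) -> [7, 12, 30, 7, 21, 4]
Final queue (front to back): [7, 12, 30, 7, 21, 4]


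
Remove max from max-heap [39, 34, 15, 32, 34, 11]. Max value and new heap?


Max = 39
Replace root with last, heapify down
Resulting heap: [34, 34, 15, 32, 11]


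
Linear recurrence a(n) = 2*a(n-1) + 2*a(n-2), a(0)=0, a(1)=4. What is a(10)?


Build bottom-up:
...a(8)=3584, a(9)=9792, a(10)=2*9792+2*3584=26752


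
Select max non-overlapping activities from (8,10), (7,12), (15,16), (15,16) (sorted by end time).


Greedy: pick earliest-ending, then skip overlaps.
Selected (2 activities): [(8, 10), (15, 16)]


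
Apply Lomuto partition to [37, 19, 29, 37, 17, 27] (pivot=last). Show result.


Elements <= 27 go left of pivot.
Result: [19, 17, 27, 37, 37, 29], pivot at index 2


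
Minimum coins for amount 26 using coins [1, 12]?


dp[0]=0; dp[i]=1+min(dp[i-c] for c in coins)
...dp[21]=10, dp[22]=11, dp[23]=12, dp[24]=2, dp[25]=3, dp[26]=4
Minimum coins for 26 = 4


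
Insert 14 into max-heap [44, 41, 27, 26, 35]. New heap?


Append 14: [44, 41, 27, 26, 35, 14]
Bubble up: no swaps needed
Result: [44, 41, 27, 26, 35, 14]


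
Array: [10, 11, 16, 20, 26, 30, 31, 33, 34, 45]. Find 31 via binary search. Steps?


Search for 31:
[0,9] mid=4 arr[4]=26
[5,9] mid=7 arr[7]=33
[5,6] mid=5 arr[5]=30
[6,6] mid=6 arr[6]=31
Total: 4 comparisons


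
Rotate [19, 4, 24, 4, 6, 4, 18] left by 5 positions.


Left rotate by 5: [4, 18, 19, 4, 24, 4, 6]


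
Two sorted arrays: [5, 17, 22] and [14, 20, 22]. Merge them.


Compare heads, take smaller each step.
Merged: [5, 14, 17, 20, 22, 22]


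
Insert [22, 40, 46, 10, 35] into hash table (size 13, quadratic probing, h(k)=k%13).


Insertions: 22->slot 9; 40->slot 1; 46->slot 7; 10->slot 10; 35->slot 0
Table: [35, 40, None, None, None, None, None, 46, None, 22, 10, None, None]


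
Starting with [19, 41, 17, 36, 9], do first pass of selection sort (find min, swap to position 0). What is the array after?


After one pass: [9, 41, 17, 36, 19]


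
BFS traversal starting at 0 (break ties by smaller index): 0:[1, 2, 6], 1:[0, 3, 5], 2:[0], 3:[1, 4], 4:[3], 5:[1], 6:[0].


BFS queue: start with [0]
Visit order: [0, 1, 2, 6, 3, 5, 4]


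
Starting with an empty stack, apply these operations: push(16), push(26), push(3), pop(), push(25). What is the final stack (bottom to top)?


push(16) -> [16]
push(26) -> [16, 26]
push(3) -> [16, 26, 3]
pop() returns 3 -> [16, 26]
push(25) -> [16, 26, 25]
Final stack (bottom to top): [16, 26, 25]


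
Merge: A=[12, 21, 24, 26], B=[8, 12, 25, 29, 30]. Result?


Compare heads, take smaller each step.
Merged: [8, 12, 12, 21, 24, 25, 26, 29, 30]


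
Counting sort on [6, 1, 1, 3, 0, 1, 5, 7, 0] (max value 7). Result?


Count array: [2, 3, 0, 1, 0, 1, 1, 1]
Reconstruct: [0, 0, 1, 1, 1, 3, 5, 6, 7]


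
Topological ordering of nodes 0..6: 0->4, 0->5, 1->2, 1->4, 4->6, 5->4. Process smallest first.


Kahn's algorithm, process smallest node first
Order: [0, 1, 2, 3, 5, 4, 6]


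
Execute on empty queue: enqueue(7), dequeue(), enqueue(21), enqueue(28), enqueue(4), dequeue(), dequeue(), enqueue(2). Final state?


enqueue(7) -> [7]
dequeue() returns 7 -> []
enqueue(21) -> [21]
enqueue(28) -> [21, 28]
enqueue(4) -> [21, 28, 4]
dequeue() returns 21 -> [28, 4]
dequeue() returns 28 -> [4]
enqueue(2) -> [4, 2]
Final queue (front to back): [4, 2]


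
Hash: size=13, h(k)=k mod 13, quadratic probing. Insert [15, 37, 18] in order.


Insertions: 15->slot 2; 37->slot 11; 18->slot 5
Table: [None, None, 15, None, None, 18, None, None, None, None, None, 37, None]


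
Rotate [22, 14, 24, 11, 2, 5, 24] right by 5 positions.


Right rotate by 5: [24, 11, 2, 5, 24, 22, 14]


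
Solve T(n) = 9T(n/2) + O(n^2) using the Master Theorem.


a=9, b=2, c=2. log_2(9)=3.170 > c=2. Case 1: O(n^log_b(a)) = O(n^3.170)
Complexity: O(n^3.170)


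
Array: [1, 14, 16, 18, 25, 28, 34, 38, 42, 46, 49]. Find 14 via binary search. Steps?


Search for 14:
[0,10] mid=5 arr[5]=28
[0,4] mid=2 arr[2]=16
[0,1] mid=0 arr[0]=1
[1,1] mid=1 arr[1]=14
Total: 4 comparisons


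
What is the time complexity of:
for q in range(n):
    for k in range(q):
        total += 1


Per nesting level: O(n) * O(n) [triangular over q] = O(n^2)
Complexity: O(n^2)


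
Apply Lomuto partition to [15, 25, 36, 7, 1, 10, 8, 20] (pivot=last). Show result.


Elements <= 20 go left of pivot.
Result: [15, 7, 1, 10, 8, 20, 36, 25], pivot at index 5


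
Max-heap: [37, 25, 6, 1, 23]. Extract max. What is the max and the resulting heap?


Max = 37
Replace root with last, heapify down
Resulting heap: [25, 23, 6, 1]


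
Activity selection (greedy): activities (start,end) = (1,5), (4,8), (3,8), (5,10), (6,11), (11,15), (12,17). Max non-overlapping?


Greedy: pick earliest-ending, then skip overlaps.
Selected (3 activities): [(1, 5), (5, 10), (11, 15)]


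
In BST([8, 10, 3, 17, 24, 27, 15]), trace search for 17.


BST root = 8
Search for 17: compare at each node
Path: [8, 10, 17]


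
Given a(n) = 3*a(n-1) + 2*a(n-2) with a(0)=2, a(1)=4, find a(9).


Build bottom-up:
...a(7)=9032, a(8)=32168, a(9)=3*32168+2*9032=114568


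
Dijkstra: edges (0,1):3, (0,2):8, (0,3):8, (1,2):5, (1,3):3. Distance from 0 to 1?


Dijkstra from 0:
Distances: {0: 0, 1: 3, 2: 8, 3: 6}
Shortest distance to 1 = 3, path = [0, 1]


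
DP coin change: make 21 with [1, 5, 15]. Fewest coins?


dp[0]=0; dp[i]=1+min(dp[i-c] for c in coins)
...dp[16]=2, dp[17]=3, dp[18]=4, dp[19]=5, dp[20]=2, dp[21]=3
Minimum coins for 21 = 3


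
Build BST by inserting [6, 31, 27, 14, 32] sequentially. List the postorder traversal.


Root = 6; build tree by BST insertion.
Postorder traversal: [14, 27, 32, 31, 6]


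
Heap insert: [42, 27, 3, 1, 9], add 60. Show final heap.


Append 60: [42, 27, 3, 1, 9, 60]
Bubble up: swap idx 5(60) with idx 2(3); swap idx 2(60) with idx 0(42)
Result: [60, 27, 42, 1, 9, 3]


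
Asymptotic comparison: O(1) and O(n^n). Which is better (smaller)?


constant grows slower than n^n
O(1) is asymptotically smaller; O(n^n) grows faster


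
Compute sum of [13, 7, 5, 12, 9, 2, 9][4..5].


Prefix sums: [0, 13, 20, 25, 37, 46, 48, 57]
Sum[4..5] = prefix[6] - prefix[4] = 48 - 37 = 11


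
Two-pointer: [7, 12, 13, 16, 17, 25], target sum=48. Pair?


Two pointers: lo=0, hi=5
No pair sums to 48


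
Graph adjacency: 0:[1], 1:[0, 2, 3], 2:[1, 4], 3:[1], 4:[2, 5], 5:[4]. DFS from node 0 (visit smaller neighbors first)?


DFS stack-based: start with [0]
Visit order: [0, 1, 2, 4, 5, 3]


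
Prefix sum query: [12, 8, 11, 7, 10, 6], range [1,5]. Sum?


Prefix sums: [0, 12, 20, 31, 38, 48, 54]
Sum[1..5] = prefix[6] - prefix[1] = 54 - 12 = 42


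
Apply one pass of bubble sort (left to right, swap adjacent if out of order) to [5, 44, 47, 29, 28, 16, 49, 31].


After one pass: [5, 44, 29, 28, 16, 47, 31, 49]


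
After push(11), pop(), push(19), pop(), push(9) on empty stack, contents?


push(11) -> [11]
pop() returns 11 -> []
push(19) -> [19]
pop() returns 19 -> []
push(9) -> [9]
Final stack (bottom to top): [9]


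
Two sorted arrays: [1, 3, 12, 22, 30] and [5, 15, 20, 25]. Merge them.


Compare heads, take smaller each step.
Merged: [1, 3, 5, 12, 15, 20, 22, 25, 30]


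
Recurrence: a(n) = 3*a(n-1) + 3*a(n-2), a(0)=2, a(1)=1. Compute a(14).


Build bottom-up:
...a(12)=4970322, a(13)=18843921, a(14)=3*18843921+3*4970322=71442729


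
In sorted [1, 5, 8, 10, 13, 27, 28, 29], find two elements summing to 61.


Two pointers: lo=0, hi=7
No pair sums to 61


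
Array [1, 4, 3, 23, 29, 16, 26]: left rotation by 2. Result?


Left rotate by 2: [3, 23, 29, 16, 26, 1, 4]


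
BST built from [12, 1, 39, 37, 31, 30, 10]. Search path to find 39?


BST root = 12
Search for 39: compare at each node
Path: [12, 39]


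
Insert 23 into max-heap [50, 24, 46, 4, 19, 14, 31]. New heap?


Append 23: [50, 24, 46, 4, 19, 14, 31, 23]
Bubble up: swap idx 7(23) with idx 3(4)
Result: [50, 24, 46, 23, 19, 14, 31, 4]


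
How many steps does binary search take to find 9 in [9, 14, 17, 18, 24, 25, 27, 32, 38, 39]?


Search for 9:
[0,9] mid=4 arr[4]=24
[0,3] mid=1 arr[1]=14
[0,0] mid=0 arr[0]=9
Total: 3 comparisons


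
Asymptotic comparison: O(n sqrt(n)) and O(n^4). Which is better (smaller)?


n^1.5 grows slower than quartic
O(n sqrt(n)) is asymptotically smaller; O(n^4) grows faster


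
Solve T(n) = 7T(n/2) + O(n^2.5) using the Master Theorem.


a=7, b=2, c=2.5. log_2(7)=2.807 > c=2.5. Case 1: O(n^log_b(a)) = O(n^2.807)
Complexity: O(n^2.807)


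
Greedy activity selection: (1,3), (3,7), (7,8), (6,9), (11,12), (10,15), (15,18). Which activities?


Greedy: pick earliest-ending, then skip overlaps.
Selected (5 activities): [(1, 3), (3, 7), (7, 8), (11, 12), (15, 18)]


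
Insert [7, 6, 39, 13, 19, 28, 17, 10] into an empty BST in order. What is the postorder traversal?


Root = 7; build tree by BST insertion.
Postorder traversal: [6, 10, 17, 28, 19, 13, 39, 7]


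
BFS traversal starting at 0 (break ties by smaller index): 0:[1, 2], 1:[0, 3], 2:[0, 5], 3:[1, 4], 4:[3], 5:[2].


BFS queue: start with [0]
Visit order: [0, 1, 2, 3, 5, 4]


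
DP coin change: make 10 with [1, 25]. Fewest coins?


dp[0]=0; dp[i]=1+min(dp[i-c] for c in coins)
...dp[5]=5, dp[6]=6, dp[7]=7, dp[8]=8, dp[9]=9, dp[10]=10
Minimum coins for 10 = 10


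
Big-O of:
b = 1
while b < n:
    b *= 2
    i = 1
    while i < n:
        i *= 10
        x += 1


Per nesting level: O(log n) * O(log n) = O((log n)^2)
Complexity: O((log n)^2)


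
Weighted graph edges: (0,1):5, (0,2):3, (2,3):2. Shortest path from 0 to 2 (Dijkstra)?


Dijkstra from 0:
Distances: {0: 0, 1: 5, 2: 3, 3: 5}
Shortest distance to 2 = 3, path = [0, 2]


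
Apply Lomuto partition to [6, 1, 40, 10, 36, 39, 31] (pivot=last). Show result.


Elements <= 31 go left of pivot.
Result: [6, 1, 10, 31, 36, 39, 40], pivot at index 3


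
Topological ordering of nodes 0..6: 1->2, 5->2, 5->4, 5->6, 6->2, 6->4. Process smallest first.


Kahn's algorithm, process smallest node first
Order: [0, 1, 3, 5, 6, 2, 4]


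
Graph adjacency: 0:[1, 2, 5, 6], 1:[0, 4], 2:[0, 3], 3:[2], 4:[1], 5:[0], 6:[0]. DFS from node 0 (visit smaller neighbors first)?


DFS stack-based: start with [0]
Visit order: [0, 1, 4, 2, 3, 5, 6]


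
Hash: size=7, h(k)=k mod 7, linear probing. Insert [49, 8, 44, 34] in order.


Insertions: 49->slot 0; 8->slot 1; 44->slot 2; 34->slot 6
Table: [49, 8, 44, None, None, None, 34]


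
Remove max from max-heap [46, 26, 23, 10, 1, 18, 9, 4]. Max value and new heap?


Max = 46
Replace root with last, heapify down
Resulting heap: [26, 10, 23, 4, 1, 18, 9]


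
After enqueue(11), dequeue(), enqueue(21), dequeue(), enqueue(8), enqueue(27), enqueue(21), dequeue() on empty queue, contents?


enqueue(11) -> [11]
dequeue() returns 11 -> []
enqueue(21) -> [21]
dequeue() returns 21 -> []
enqueue(8) -> [8]
enqueue(27) -> [8, 27]
enqueue(21) -> [8, 27, 21]
dequeue() returns 8 -> [27, 21]
Final queue (front to back): [27, 21]


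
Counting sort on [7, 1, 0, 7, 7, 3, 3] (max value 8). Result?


Count array: [1, 1, 0, 2, 0, 0, 0, 3, 0]
Reconstruct: [0, 1, 3, 3, 7, 7, 7]


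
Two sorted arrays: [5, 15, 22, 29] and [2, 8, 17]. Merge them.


Compare heads, take smaller each step.
Merged: [2, 5, 8, 15, 17, 22, 29]


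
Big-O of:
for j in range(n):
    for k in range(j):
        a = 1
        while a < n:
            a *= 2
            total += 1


Per nesting level: O(n) * O(n) [triangular over j] * O(log n) = O(n^2 log n)
Complexity: O(n^2 log n)


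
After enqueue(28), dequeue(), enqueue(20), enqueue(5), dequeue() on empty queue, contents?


enqueue(28) -> [28]
dequeue() returns 28 -> []
enqueue(20) -> [20]
enqueue(5) -> [20, 5]
dequeue() returns 20 -> [5]
Final queue (front to back): [5]


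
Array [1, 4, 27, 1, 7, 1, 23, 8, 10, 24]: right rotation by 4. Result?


Right rotate by 4: [23, 8, 10, 24, 1, 4, 27, 1, 7, 1]


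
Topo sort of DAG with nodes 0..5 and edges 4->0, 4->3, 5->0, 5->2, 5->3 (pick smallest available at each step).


Kahn's algorithm, process smallest node first
Order: [1, 4, 5, 0, 2, 3]


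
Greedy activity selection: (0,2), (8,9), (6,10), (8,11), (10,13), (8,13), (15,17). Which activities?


Greedy: pick earliest-ending, then skip overlaps.
Selected (4 activities): [(0, 2), (8, 9), (10, 13), (15, 17)]


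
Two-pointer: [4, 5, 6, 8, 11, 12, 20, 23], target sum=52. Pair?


Two pointers: lo=0, hi=7
No pair sums to 52


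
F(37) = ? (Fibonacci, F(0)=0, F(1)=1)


F(n)=F(n-1)+F(n-2)
...F(35)=9227465, F(36)=14930352, F(37)=24157817


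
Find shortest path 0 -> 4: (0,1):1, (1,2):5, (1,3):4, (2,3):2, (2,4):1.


Dijkstra from 0:
Distances: {0: 0, 1: 1, 2: 6, 3: 5, 4: 7}
Shortest distance to 4 = 7, path = [0, 1, 2, 4]


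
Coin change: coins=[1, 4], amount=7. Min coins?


dp[0]=0; dp[i]=1+min(dp[i-c] for c in coins)
...dp[2]=2, dp[3]=3, dp[4]=1, dp[5]=2, dp[6]=3, dp[7]=4
Minimum coins for 7 = 4


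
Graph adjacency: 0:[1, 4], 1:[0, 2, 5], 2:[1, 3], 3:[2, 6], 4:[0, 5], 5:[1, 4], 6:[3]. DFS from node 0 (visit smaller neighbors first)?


DFS stack-based: start with [0]
Visit order: [0, 1, 2, 3, 6, 5, 4]


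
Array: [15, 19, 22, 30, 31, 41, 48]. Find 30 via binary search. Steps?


Search for 30:
[0,6] mid=3 arr[3]=30
Total: 1 comparisons


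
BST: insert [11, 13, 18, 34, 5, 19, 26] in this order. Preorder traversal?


Root = 11; build tree by BST insertion.
Preorder traversal: [11, 5, 13, 18, 34, 19, 26]


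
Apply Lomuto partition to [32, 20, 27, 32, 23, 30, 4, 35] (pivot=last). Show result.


Elements <= 35 go left of pivot.
Result: [32, 20, 27, 32, 23, 30, 4, 35], pivot at index 7


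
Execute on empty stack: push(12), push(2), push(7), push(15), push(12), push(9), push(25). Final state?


push(12) -> [12]
push(2) -> [12, 2]
push(7) -> [12, 2, 7]
push(15) -> [12, 2, 7, 15]
push(12) -> [12, 2, 7, 15, 12]
push(9) -> [12, 2, 7, 15, 12, 9]
push(25) -> [12, 2, 7, 15, 12, 9, 25]
Final stack (bottom to top): [12, 2, 7, 15, 12, 9, 25]


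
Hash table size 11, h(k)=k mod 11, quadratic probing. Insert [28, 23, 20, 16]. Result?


Insertions: 28->slot 6; 23->slot 1; 20->slot 9; 16->slot 5
Table: [None, 23, None, None, None, 16, 28, None, None, 20, None]


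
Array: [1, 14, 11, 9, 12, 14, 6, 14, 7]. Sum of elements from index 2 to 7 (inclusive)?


Prefix sums: [0, 1, 15, 26, 35, 47, 61, 67, 81, 88]
Sum[2..7] = prefix[8] - prefix[2] = 81 - 15 = 66


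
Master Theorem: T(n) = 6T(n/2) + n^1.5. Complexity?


a=6, b=2, c=1.5. log_2(6)=2.585 > c=1.5. Case 1: O(n^log_b(a)) = O(n^2.585)
Complexity: O(n^2.585)


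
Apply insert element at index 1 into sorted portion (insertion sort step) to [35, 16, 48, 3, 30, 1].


After one pass: [16, 35, 48, 3, 30, 1]


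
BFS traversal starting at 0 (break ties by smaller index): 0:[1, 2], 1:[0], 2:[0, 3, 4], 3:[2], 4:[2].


BFS queue: start with [0]
Visit order: [0, 1, 2, 3, 4]


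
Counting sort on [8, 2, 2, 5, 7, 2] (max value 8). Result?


Count array: [0, 0, 3, 0, 0, 1, 0, 1, 1]
Reconstruct: [2, 2, 2, 5, 7, 8]


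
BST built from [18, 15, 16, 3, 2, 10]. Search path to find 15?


BST root = 18
Search for 15: compare at each node
Path: [18, 15]


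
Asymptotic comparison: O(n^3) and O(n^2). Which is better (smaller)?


quadratic grows slower than cubic
O(n^2) is asymptotically smaller; O(n^3) grows faster


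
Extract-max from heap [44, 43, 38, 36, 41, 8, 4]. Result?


Max = 44
Replace root with last, heapify down
Resulting heap: [43, 41, 38, 36, 4, 8]


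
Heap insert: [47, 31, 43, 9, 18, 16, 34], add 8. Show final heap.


Append 8: [47, 31, 43, 9, 18, 16, 34, 8]
Bubble up: no swaps needed
Result: [47, 31, 43, 9, 18, 16, 34, 8]


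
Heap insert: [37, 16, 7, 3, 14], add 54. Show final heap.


Append 54: [37, 16, 7, 3, 14, 54]
Bubble up: swap idx 5(54) with idx 2(7); swap idx 2(54) with idx 0(37)
Result: [54, 16, 37, 3, 14, 7]


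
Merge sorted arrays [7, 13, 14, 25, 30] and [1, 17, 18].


Compare heads, take smaller each step.
Merged: [1, 7, 13, 14, 17, 18, 25, 30]


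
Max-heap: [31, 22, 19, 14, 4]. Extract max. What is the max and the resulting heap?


Max = 31
Replace root with last, heapify down
Resulting heap: [22, 14, 19, 4]


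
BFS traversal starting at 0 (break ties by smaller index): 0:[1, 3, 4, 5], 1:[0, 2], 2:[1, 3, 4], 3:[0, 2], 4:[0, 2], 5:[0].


BFS queue: start with [0]
Visit order: [0, 1, 3, 4, 5, 2]


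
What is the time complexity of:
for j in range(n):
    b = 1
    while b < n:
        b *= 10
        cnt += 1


Per nesting level: O(n) * O(log n) = O(n log n)
Complexity: O(n log n)


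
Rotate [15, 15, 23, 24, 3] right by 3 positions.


Right rotate by 3: [23, 24, 3, 15, 15]


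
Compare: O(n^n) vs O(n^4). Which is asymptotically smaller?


quartic grows slower than n^n
O(n^4) is asymptotically smaller; O(n^n) grows faster


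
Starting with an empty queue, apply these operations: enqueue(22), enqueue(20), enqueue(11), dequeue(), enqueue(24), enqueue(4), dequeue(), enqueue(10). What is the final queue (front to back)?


enqueue(22) -> [22]
enqueue(20) -> [22, 20]
enqueue(11) -> [22, 20, 11]
dequeue() returns 22 -> [20, 11]
enqueue(24) -> [20, 11, 24]
enqueue(4) -> [20, 11, 24, 4]
dequeue() returns 20 -> [11, 24, 4]
enqueue(10) -> [11, 24, 4, 10]
Final queue (front to back): [11, 24, 4, 10]


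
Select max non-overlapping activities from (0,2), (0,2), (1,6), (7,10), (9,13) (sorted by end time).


Greedy: pick earliest-ending, then skip overlaps.
Selected (2 activities): [(0, 2), (7, 10)]


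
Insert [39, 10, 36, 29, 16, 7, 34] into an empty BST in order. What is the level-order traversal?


Root = 39; build tree by BST insertion.
Level-Order traversal: [39, 10, 7, 36, 29, 16, 34]


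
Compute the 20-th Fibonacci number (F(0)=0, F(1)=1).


F(n)=F(n-1)+F(n-2)
...F(18)=2584, F(19)=4181, F(20)=6765


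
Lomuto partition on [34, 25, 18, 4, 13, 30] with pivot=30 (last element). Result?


Elements <= 30 go left of pivot.
Result: [25, 18, 4, 13, 30, 34], pivot at index 4


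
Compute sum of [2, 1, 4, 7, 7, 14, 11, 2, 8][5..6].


Prefix sums: [0, 2, 3, 7, 14, 21, 35, 46, 48, 56]
Sum[5..6] = prefix[7] - prefix[5] = 46 - 21 = 25


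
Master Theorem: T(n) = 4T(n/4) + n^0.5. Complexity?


a=4, b=4, c=0.5. log_4(4)=1 > c=0.5. Case 1: O(n^log_b(a)) = O(n)
Complexity: O(n)


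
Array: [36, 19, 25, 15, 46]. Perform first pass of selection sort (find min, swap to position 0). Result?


After one pass: [15, 19, 25, 36, 46]


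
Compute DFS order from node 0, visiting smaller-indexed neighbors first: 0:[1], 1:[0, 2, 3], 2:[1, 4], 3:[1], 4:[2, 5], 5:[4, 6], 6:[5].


DFS stack-based: start with [0]
Visit order: [0, 1, 2, 4, 5, 6, 3]


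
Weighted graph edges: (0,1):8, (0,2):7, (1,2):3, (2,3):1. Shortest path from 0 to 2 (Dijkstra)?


Dijkstra from 0:
Distances: {0: 0, 1: 8, 2: 7, 3: 8}
Shortest distance to 2 = 7, path = [0, 2]


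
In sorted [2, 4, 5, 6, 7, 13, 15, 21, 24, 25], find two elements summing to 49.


Two pointers: lo=0, hi=9
Found pair: (24, 25) summing to 49


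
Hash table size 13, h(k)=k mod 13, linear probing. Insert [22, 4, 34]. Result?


Insertions: 22->slot 9; 4->slot 4; 34->slot 8
Table: [None, None, None, None, 4, None, None, None, 34, 22, None, None, None]


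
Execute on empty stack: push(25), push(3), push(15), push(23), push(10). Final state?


push(25) -> [25]
push(3) -> [25, 3]
push(15) -> [25, 3, 15]
push(23) -> [25, 3, 15, 23]
push(10) -> [25, 3, 15, 23, 10]
Final stack (bottom to top): [25, 3, 15, 23, 10]


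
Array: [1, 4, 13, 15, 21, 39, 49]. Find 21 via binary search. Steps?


Search for 21:
[0,6] mid=3 arr[3]=15
[4,6] mid=5 arr[5]=39
[4,4] mid=4 arr[4]=21
Total: 3 comparisons


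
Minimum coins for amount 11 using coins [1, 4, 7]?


dp[0]=0; dp[i]=1+min(dp[i-c] for c in coins)
...dp[6]=3, dp[7]=1, dp[8]=2, dp[9]=3, dp[10]=4, dp[11]=2
Minimum coins for 11 = 2


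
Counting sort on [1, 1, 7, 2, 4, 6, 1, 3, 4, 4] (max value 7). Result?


Count array: [0, 3, 1, 1, 3, 0, 1, 1]
Reconstruct: [1, 1, 1, 2, 3, 4, 4, 4, 6, 7]


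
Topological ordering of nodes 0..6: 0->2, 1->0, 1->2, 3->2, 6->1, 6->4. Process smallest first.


Kahn's algorithm, process smallest node first
Order: [3, 5, 6, 1, 0, 2, 4]


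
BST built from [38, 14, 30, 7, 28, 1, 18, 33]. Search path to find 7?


BST root = 38
Search for 7: compare at each node
Path: [38, 14, 7]


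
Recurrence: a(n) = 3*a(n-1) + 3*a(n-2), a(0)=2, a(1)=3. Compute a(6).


Build bottom-up:
...a(4)=207, a(5)=783, a(6)=3*783+3*207=2970


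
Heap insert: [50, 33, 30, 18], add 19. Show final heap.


Append 19: [50, 33, 30, 18, 19]
Bubble up: no swaps needed
Result: [50, 33, 30, 18, 19]


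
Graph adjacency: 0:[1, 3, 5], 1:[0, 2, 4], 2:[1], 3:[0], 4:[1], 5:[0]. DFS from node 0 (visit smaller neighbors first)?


DFS stack-based: start with [0]
Visit order: [0, 1, 2, 4, 3, 5]


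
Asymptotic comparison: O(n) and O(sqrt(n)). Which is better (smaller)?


sublinear grows slower than linear
O(sqrt(n)) is asymptotically smaller; O(n) grows faster


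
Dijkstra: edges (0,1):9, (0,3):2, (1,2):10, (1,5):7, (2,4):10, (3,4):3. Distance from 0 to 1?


Dijkstra from 0:
Distances: {0: 0, 1: 9, 2: 15, 3: 2, 4: 5, 5: 16}
Shortest distance to 1 = 9, path = [0, 1]


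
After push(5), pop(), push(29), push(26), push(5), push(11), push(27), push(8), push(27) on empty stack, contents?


push(5) -> [5]
pop() returns 5 -> []
push(29) -> [29]
push(26) -> [29, 26]
push(5) -> [29, 26, 5]
push(11) -> [29, 26, 5, 11]
push(27) -> [29, 26, 5, 11, 27]
push(8) -> [29, 26, 5, 11, 27, 8]
push(27) -> [29, 26, 5, 11, 27, 8, 27]
Final stack (bottom to top): [29, 26, 5, 11, 27, 8, 27]


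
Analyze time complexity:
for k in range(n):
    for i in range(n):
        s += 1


Per nesting level: O(n) * O(n) = O(n^2)
Complexity: O(n^2)


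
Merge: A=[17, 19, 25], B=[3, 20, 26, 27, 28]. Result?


Compare heads, take smaller each step.
Merged: [3, 17, 19, 20, 25, 26, 27, 28]


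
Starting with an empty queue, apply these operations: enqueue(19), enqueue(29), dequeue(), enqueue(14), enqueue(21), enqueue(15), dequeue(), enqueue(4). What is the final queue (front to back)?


enqueue(19) -> [19]
enqueue(29) -> [19, 29]
dequeue() returns 19 -> [29]
enqueue(14) -> [29, 14]
enqueue(21) -> [29, 14, 21]
enqueue(15) -> [29, 14, 21, 15]
dequeue() returns 29 -> [14, 21, 15]
enqueue(4) -> [14, 21, 15, 4]
Final queue (front to back): [14, 21, 15, 4]


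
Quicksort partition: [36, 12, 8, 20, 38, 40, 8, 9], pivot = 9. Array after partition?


Elements <= 9 go left of pivot.
Result: [8, 8, 9, 20, 38, 40, 12, 36], pivot at index 2


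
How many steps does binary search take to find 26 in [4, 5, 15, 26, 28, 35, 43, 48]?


Search for 26:
[0,7] mid=3 arr[3]=26
Total: 1 comparisons


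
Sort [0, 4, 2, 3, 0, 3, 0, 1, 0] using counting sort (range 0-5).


Count array: [4, 1, 1, 2, 1, 0]
Reconstruct: [0, 0, 0, 0, 1, 2, 3, 3, 4]


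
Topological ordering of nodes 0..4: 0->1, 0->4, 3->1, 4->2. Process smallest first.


Kahn's algorithm, process smallest node first
Order: [0, 3, 1, 4, 2]


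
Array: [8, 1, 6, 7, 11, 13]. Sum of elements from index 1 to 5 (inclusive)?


Prefix sums: [0, 8, 9, 15, 22, 33, 46]
Sum[1..5] = prefix[6] - prefix[1] = 46 - 8 = 38


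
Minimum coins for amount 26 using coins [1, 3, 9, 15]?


dp[0]=0; dp[i]=1+min(dp[i-c] for c in coins)
...dp[21]=3, dp[22]=4, dp[23]=5, dp[24]=2, dp[25]=3, dp[26]=4
Minimum coins for 26 = 4


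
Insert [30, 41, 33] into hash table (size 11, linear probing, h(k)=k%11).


Insertions: 30->slot 8; 41->slot 9; 33->slot 0
Table: [33, None, None, None, None, None, None, None, 30, 41, None]


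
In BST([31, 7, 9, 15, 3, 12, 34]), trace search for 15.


BST root = 31
Search for 15: compare at each node
Path: [31, 7, 9, 15]


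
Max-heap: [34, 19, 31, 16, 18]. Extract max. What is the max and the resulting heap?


Max = 34
Replace root with last, heapify down
Resulting heap: [31, 19, 18, 16]


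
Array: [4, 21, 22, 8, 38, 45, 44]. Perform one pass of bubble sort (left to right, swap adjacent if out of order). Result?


After one pass: [4, 21, 8, 22, 38, 44, 45]


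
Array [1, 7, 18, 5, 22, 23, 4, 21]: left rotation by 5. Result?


Left rotate by 5: [23, 4, 21, 1, 7, 18, 5, 22]


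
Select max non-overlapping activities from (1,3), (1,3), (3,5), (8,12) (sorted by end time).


Greedy: pick earliest-ending, then skip overlaps.
Selected (3 activities): [(1, 3), (3, 5), (8, 12)]


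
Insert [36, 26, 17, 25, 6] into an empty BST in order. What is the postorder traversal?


Root = 36; build tree by BST insertion.
Postorder traversal: [6, 25, 17, 26, 36]


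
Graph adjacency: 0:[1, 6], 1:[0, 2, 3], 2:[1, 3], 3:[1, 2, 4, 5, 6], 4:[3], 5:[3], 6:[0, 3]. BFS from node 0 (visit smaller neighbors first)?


BFS queue: start with [0]
Visit order: [0, 1, 6, 2, 3, 4, 5]


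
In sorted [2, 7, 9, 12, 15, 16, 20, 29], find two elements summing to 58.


Two pointers: lo=0, hi=7
No pair sums to 58


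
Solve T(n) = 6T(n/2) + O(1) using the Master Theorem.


a=6, b=2, c=0. log_2(6)=2.585 > c=0. Case 1: O(n^log_b(a)) = O(n^2.585)
Complexity: O(n^2.585)


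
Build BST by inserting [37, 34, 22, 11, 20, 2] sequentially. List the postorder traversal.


Root = 37; build tree by BST insertion.
Postorder traversal: [2, 20, 11, 22, 34, 37]


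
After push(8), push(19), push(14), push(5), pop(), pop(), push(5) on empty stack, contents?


push(8) -> [8]
push(19) -> [8, 19]
push(14) -> [8, 19, 14]
push(5) -> [8, 19, 14, 5]
pop() returns 5 -> [8, 19, 14]
pop() returns 14 -> [8, 19]
push(5) -> [8, 19, 5]
Final stack (bottom to top): [8, 19, 5]


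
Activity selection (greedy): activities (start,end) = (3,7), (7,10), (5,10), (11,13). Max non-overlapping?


Greedy: pick earliest-ending, then skip overlaps.
Selected (3 activities): [(3, 7), (7, 10), (11, 13)]


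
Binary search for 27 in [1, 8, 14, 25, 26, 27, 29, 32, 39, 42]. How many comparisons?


Search for 27:
[0,9] mid=4 arr[4]=26
[5,9] mid=7 arr[7]=32
[5,6] mid=5 arr[5]=27
Total: 3 comparisons


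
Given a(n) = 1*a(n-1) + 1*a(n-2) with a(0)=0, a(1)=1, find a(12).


Build bottom-up:
...a(10)=55, a(11)=89, a(12)=1*89+1*55=144


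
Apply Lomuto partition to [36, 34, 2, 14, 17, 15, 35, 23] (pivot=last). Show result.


Elements <= 23 go left of pivot.
Result: [2, 14, 17, 15, 23, 34, 35, 36], pivot at index 4


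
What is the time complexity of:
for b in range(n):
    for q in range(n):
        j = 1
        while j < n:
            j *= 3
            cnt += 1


Per nesting level: O(n) * O(n) * O(log n) = O(n^2 log n)
Complexity: O(n^2 log n)


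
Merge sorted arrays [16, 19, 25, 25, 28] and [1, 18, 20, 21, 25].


Compare heads, take smaller each step.
Merged: [1, 16, 18, 19, 20, 21, 25, 25, 25, 28]


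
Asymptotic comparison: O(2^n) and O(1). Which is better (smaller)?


constant grows slower than exponential
O(1) is asymptotically smaller; O(2^n) grows faster


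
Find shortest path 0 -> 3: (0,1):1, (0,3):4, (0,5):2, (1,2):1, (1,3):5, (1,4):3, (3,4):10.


Dijkstra from 0:
Distances: {0: 0, 1: 1, 2: 2, 3: 4, 4: 4, 5: 2}
Shortest distance to 3 = 4, path = [0, 3]


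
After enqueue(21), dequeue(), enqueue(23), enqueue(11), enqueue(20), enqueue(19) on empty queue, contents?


enqueue(21) -> [21]
dequeue() returns 21 -> []
enqueue(23) -> [23]
enqueue(11) -> [23, 11]
enqueue(20) -> [23, 11, 20]
enqueue(19) -> [23, 11, 20, 19]
Final queue (front to back): [23, 11, 20, 19]


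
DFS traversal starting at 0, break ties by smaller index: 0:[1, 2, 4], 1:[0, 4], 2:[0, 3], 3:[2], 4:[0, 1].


DFS stack-based: start with [0]
Visit order: [0, 1, 4, 2, 3]


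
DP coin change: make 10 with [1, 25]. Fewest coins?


dp[0]=0; dp[i]=1+min(dp[i-c] for c in coins)
...dp[5]=5, dp[6]=6, dp[7]=7, dp[8]=8, dp[9]=9, dp[10]=10
Minimum coins for 10 = 10


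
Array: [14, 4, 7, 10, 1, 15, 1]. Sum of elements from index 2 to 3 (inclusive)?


Prefix sums: [0, 14, 18, 25, 35, 36, 51, 52]
Sum[2..3] = prefix[4] - prefix[2] = 35 - 18 = 17


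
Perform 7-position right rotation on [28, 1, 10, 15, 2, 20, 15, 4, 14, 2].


Right rotate by 7: [15, 2, 20, 15, 4, 14, 2, 28, 1, 10]


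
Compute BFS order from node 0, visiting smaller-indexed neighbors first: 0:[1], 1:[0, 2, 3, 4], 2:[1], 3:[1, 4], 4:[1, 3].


BFS queue: start with [0]
Visit order: [0, 1, 2, 3, 4]


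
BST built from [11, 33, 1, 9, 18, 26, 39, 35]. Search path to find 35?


BST root = 11
Search for 35: compare at each node
Path: [11, 33, 39, 35]


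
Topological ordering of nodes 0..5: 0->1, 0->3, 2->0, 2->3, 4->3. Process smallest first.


Kahn's algorithm, process smallest node first
Order: [2, 0, 1, 4, 3, 5]


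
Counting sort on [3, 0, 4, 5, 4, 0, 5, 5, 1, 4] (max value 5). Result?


Count array: [2, 1, 0, 1, 3, 3]
Reconstruct: [0, 0, 1, 3, 4, 4, 4, 5, 5, 5]


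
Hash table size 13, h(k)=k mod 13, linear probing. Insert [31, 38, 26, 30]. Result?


Insertions: 31->slot 5; 38->slot 12; 26->slot 0; 30->slot 4
Table: [26, None, None, None, 30, 31, None, None, None, None, None, None, 38]


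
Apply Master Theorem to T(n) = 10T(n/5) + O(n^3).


a=10, b=5, c=3. log_5(10)=1.431 < c=3. Case 3: O(n^c) = O(n^3)
Complexity: O(n^3)


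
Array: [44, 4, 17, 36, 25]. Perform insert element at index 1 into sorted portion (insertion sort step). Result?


After one pass: [4, 44, 17, 36, 25]


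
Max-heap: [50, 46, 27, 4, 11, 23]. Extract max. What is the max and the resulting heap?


Max = 50
Replace root with last, heapify down
Resulting heap: [46, 23, 27, 4, 11]


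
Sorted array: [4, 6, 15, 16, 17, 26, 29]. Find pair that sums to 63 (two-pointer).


Two pointers: lo=0, hi=6
No pair sums to 63


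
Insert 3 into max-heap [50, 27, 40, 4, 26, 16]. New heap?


Append 3: [50, 27, 40, 4, 26, 16, 3]
Bubble up: no swaps needed
Result: [50, 27, 40, 4, 26, 16, 3]


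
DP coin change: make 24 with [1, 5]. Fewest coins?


dp[0]=0; dp[i]=1+min(dp[i-c] for c in coins)
...dp[19]=7, dp[20]=4, dp[21]=5, dp[22]=6, dp[23]=7, dp[24]=8
Minimum coins for 24 = 8


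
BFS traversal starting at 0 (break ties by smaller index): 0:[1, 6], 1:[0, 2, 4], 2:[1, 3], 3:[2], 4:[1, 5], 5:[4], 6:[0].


BFS queue: start with [0]
Visit order: [0, 1, 6, 2, 4, 3, 5]


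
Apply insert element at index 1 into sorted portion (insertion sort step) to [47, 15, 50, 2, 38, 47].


After one pass: [15, 47, 50, 2, 38, 47]


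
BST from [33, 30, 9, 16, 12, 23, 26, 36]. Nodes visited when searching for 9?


BST root = 33
Search for 9: compare at each node
Path: [33, 30, 9]


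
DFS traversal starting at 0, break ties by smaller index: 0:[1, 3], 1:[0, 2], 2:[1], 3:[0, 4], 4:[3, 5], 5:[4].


DFS stack-based: start with [0]
Visit order: [0, 1, 2, 3, 4, 5]


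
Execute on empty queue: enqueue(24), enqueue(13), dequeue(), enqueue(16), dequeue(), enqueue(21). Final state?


enqueue(24) -> [24]
enqueue(13) -> [24, 13]
dequeue() returns 24 -> [13]
enqueue(16) -> [13, 16]
dequeue() returns 13 -> [16]
enqueue(21) -> [16, 21]
Final queue (front to back): [16, 21]


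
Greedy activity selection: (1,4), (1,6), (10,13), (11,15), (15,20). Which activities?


Greedy: pick earliest-ending, then skip overlaps.
Selected (3 activities): [(1, 4), (10, 13), (15, 20)]


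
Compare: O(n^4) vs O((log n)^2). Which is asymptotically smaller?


polylogarithmic grows slower than quartic
O((log n)^2) is asymptotically smaller; O(n^4) grows faster


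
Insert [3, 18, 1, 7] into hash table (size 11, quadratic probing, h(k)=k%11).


Insertions: 3->slot 3; 18->slot 7; 1->slot 1; 7->slot 8
Table: [None, 1, None, 3, None, None, None, 18, 7, None, None]


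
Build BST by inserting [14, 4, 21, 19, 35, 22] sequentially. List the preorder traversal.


Root = 14; build tree by BST insertion.
Preorder traversal: [14, 4, 21, 19, 35, 22]


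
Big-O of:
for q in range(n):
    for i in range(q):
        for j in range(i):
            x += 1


Per nesting level: O(n) * O(n) [triangular over q] * O(n) [triangular over i] = O(n^3)
Complexity: O(n^3)
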